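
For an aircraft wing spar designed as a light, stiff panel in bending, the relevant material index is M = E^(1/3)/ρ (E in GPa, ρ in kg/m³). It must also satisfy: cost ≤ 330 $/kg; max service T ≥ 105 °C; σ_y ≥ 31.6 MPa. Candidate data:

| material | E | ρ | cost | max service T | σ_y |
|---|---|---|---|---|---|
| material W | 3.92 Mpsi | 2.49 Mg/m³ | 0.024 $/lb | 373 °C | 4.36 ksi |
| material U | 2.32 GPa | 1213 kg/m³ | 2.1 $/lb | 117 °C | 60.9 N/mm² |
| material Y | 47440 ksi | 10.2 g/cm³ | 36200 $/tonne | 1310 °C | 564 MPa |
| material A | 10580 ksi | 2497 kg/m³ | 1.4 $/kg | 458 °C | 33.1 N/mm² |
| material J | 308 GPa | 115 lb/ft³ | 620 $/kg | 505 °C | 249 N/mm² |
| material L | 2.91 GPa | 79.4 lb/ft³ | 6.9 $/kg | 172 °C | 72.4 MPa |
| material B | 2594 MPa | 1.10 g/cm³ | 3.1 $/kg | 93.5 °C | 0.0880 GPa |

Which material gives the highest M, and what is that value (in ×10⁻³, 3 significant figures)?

material A, M = 1.67×10⁻³

Screen on constraints: cost ≤ 330 $/kg; max service T ≥ 105 °C; σ_y ≥ 31.6 MPa. Survivors: material U, material Y, material A, material L.
Normalizing units and computing the index:
  material U: E = 2.320 GPa, ρ = 1213 kg/m³
  material Y: E = 327.1 GPa, ρ = 10200 kg/m³
  material A: E = 72.95 GPa, ρ = 2497 kg/m³
  material L: E = 2.910 GPa, ρ = 1272 kg/m³
  material A: M = 1.67×10⁻³
  material L: M = 1.12×10⁻³
  material U: M = 1.09×10⁻³
  material Y: M = 0.675×10⁻³
Material A has the largest M.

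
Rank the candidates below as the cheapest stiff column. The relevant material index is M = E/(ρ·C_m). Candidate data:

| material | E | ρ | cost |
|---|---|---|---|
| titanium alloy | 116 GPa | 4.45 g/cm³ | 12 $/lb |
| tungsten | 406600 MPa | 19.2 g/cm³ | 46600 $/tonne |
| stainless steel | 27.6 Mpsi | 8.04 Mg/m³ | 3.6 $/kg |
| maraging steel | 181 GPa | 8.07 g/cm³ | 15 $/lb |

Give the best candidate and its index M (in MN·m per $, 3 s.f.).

stainless steel, M = 6.57 MN·m per $

Convert each candidate to consistent units, then evaluate M:
  titanium alloy: E = 116.0 GPa, ρ = 4450 kg/m³, cost = 26.46 $/kg
  tungsten: E = 406.6 GPa, ρ = 19200 kg/m³, cost = 46.60 $/kg
  stainless steel: E = 190.3 GPa, ρ = 8040 kg/m³, cost = 3.600 $/kg
  maraging steel: E = 181.0 GPa, ρ = 8070 kg/m³, cost = 33.07 $/kg
  stainless steel: M = 6.57 MN·m per $
  titanium alloy: M = 0.985 MN·m per $
  maraging steel: M = 0.678 MN·m per $
  tungsten: M = 0.454 MN·m per $
Stainless steel ranks first.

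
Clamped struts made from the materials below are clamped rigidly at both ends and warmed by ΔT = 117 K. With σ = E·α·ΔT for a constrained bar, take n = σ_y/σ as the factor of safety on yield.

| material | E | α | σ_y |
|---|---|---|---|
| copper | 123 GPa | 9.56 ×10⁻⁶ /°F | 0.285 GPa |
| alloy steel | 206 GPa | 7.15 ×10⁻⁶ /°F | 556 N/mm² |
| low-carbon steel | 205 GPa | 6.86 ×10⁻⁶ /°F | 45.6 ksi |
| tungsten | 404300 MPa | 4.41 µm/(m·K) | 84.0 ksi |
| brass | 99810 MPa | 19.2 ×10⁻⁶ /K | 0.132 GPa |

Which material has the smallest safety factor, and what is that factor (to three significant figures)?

brass, n = 0.589

Per material, after unit conversion:
  copper: E = 123.0, α = 17.2, σ_y = 285.0 → σ = 248 MPa, n = 1.15
  alloy steel: E = 206.0, α = 12.9, σ_y = 556.0 → σ = 310 MPa, n = 1.79
  low-carbon steel: E = 205.0, α = 12.3, σ_y = 314.4 → σ = 296 MPa, n = 1.06
  tungsten: E = 404.3, α = 4.41, σ_y = 579.2 → σ = 209 MPa, n = 2.78
  brass: E = 99.81, α = 19.2, σ_y = 132.0 → σ = 224 MPa, n = 0.589
Smallest n: brass with n = 0.589.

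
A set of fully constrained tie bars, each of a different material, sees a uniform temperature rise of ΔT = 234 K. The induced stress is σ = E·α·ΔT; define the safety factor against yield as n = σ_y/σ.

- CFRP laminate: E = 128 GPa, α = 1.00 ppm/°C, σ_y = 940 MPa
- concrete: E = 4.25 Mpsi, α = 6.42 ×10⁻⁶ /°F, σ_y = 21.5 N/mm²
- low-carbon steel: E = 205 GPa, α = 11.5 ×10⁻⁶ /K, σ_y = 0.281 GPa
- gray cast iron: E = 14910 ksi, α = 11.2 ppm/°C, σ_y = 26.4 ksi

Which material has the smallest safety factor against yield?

concrete

Converting E to GPa, α to ×10⁻⁶/K, σ_y to MPa, then σ and n for each:
  CFRP laminate: E = 128.0, α = 1.00, σ_y = 940.0 → σ = 30.0 MPa, n = 31.4
  concrete: E = 29.30, α = 11.6, σ_y = 21.50 → σ = 79.2 MPa, n = 0.271
  low-carbon steel: E = 205.0, α = 11.5, σ_y = 281.0 → σ = 552 MPa, n = 0.509
  gray cast iron: E = 102.8, α = 11.2, σ_y = 182.0 → σ = 269 MPa, n = 0.676
Concrete has the lowest safety factor, n = 0.271.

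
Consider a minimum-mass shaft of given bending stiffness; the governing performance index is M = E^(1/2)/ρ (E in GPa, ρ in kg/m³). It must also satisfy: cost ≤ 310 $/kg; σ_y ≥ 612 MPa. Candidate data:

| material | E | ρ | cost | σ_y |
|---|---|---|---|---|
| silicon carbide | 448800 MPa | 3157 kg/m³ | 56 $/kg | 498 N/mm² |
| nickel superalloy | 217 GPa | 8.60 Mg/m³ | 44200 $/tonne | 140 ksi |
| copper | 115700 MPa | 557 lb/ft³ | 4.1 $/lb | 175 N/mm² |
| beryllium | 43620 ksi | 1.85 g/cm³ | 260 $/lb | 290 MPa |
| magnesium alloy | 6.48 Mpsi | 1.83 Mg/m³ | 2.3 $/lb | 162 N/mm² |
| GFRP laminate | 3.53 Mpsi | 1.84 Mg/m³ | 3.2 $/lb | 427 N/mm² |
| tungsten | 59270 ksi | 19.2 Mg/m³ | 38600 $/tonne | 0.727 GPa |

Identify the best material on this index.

Screen on constraints: cost ≤ 310 $/kg; σ_y ≥ 612 MPa. Survivors: nickel superalloy, tungsten.
Normalizing units and computing the index:
  nickel superalloy: E = 217.0 GPa, ρ = 8600 kg/m³
  tungsten: E = 408.7 GPa, ρ = 19200 kg/m³
  nickel superalloy: M = 1.71×10⁻³
  tungsten: M = 1.05×10⁻³
Nickel superalloy has the largest M.

nickel superalloy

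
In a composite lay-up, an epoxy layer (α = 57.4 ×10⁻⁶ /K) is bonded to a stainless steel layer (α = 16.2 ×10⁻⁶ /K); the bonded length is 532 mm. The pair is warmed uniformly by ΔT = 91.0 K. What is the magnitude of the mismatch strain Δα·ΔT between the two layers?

3.75×10⁻³

Δα = |57.4 − 16.2|×10⁻⁶/K = 41.2×10⁻⁶/K.
Mismatch strain = Δα·ΔT = 41.2×10⁻⁶ × 91.0 = 3.75×10⁻³.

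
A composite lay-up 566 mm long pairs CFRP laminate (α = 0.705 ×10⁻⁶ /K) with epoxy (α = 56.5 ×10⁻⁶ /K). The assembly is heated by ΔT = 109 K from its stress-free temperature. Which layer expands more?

α(CFRP laminate) = 0.705×10⁻⁶/K vs α(epoxy) = 56.5×10⁻⁶/K.
Higher α expands more for the same ΔT: epoxy.

epoxy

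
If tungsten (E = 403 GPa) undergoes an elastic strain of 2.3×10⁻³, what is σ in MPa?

σ = E·ε = 403000 MPa × 2.3×10⁻³ = 927 MPa.

927 MPa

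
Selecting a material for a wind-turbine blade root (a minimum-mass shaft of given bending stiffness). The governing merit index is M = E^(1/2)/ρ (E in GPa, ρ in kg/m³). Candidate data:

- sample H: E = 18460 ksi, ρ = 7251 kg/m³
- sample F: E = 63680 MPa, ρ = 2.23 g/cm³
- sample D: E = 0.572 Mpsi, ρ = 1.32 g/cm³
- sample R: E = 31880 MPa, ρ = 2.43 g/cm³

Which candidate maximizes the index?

sample F

Normalizing units and computing the index:
  sample H: E = 127.3 GPa, ρ = 7251 kg/m³
  sample F: E = 63.68 GPa, ρ = 2230 kg/m³
  sample D: E = 3.944 GPa, ρ = 1320 kg/m³
  sample R: E = 31.88 GPa, ρ = 2430 kg/m³
  sample F: M = 3.58×10⁻³
  sample R: M = 2.32×10⁻³
  sample H: M = 1.56×10⁻³
  sample D: M = 1.50×10⁻³
The maximum is for sample F.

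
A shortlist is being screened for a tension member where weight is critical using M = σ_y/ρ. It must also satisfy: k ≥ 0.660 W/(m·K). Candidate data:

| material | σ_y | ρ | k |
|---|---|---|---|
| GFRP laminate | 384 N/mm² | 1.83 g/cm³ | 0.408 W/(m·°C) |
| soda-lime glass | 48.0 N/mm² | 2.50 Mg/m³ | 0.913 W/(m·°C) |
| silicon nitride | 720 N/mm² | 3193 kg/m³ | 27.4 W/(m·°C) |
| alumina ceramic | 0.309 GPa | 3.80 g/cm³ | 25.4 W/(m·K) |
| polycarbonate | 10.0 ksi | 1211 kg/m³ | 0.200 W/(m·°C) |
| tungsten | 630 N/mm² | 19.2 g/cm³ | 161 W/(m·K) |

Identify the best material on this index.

silicon nitride

Screen on constraints: k ≥ 0.660 W/(m·K). Survivors: soda-lime glass, silicon nitride, alumina ceramic, tungsten.
Normalizing units and computing the index:
  soda-lime glass: σ_y = 48.00 MPa, ρ = 2500 kg/m³
  silicon nitride: σ_y = 720.0 MPa, ρ = 3193 kg/m³
  alumina ceramic: σ_y = 309.0 MPa, ρ = 3800 kg/m³
  tungsten: σ_y = 630.0 MPa, ρ = 19200 kg/m³
  silicon nitride: M = 225 kN·m/kg
  alumina ceramic: M = 81.3 kN·m/kg
  tungsten: M = 32.8 kN·m/kg
  soda-lime glass: M = 19.2 kN·m/kg
Highest index: silicon nitride.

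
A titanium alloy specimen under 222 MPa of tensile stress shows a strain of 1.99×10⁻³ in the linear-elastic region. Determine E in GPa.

E = σ/ε = 222 MPa / 1.99×10⁻³ = 111600 MPa = 112 GPa.

112 GPa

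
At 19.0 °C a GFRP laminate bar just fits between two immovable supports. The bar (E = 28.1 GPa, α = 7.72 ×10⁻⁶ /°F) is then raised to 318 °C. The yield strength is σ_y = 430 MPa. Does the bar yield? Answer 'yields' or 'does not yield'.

α = 7.72×10⁻⁶/°F × 9/5 = 13.9×10⁻⁶/K.
ΔT = 299.0 K. Constrained thermal stress σ = E·α·ΔT = 28.10×10³ MPa × 13.9×10⁻⁶ × 299.0 = 117 MPa (compressive).
Compare to σ_y = 430 MPa: σ < σ_y, so it does not yield.

does not yield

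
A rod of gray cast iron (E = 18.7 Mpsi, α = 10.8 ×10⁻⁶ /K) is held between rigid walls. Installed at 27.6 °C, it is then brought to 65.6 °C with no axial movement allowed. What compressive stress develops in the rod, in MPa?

E = 18.7 Mpsi = 128.9 GPa.
ΔT = 38.00 K. Constrained thermal stress σ = E·α·ΔT = 128.9×10³ MPa × 10.8×10⁻⁶ × 38.00 = 52.9 MPa (compressive).

52.9 MPa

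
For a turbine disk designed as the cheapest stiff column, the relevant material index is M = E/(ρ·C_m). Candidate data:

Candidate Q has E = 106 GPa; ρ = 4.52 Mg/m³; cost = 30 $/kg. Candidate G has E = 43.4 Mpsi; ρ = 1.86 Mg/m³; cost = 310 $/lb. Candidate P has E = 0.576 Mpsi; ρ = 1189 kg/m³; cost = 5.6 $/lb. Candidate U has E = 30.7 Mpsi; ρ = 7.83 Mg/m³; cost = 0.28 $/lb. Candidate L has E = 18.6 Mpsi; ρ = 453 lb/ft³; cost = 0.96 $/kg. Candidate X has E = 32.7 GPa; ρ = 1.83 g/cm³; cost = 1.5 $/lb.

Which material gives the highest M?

candidate U

In SI units:
  candidate Q: E = 106.0 GPa, ρ = 4520 kg/m³, cost = 30.00 $/kg
  candidate G: E = 299.2 GPa, ρ = 1860 kg/m³, cost = 683.4 $/kg
  candidate P: E = 3.971 GPa, ρ = 1189 kg/m³, cost = 12.35 $/kg
  candidate U: E = 211.7 GPa, ρ = 7830 kg/m³, cost = 0.6173 $/kg
  candidate L: E = 128.2 GPa, ρ = 7256 kg/m³, cost = 0.9600 $/kg
  candidate X: E = 32.70 GPa, ρ = 1830 kg/m³, cost = 3.307 $/kg
  candidate U: M = 43.8 MN·m per $
  candidate L: M = 18.4 MN·m per $
  candidate X: M = 5.40 MN·m per $
  candidate Q: M = 0.782 MN·m per $
  candidate P: M = 0.271 MN·m per $
  candidate G: M = 0.235 MN·m per $
Candidate U ranks first.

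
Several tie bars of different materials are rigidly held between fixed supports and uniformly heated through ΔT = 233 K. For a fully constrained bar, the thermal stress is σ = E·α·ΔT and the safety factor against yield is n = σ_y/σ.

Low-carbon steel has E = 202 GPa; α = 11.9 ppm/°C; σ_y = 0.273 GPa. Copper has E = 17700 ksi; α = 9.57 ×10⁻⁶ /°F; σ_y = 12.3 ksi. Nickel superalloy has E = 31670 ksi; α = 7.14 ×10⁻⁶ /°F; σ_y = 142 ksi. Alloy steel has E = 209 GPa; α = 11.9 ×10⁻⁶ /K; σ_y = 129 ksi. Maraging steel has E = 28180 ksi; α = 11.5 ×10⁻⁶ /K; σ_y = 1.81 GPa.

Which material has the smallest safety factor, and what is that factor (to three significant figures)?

Per material, after unit conversion:
  low-carbon steel: E = 202.0, α = 11.9, σ_y = 273.0 → σ = 560 MPa, n = 0.487
  copper: E = 122.0, α = 17.2, σ_y = 84.81 → σ = 490 MPa, n = 0.173
  nickel superalloy: E = 218.4, α = 12.9, σ_y = 979.1 → σ = 654 MPa, n = 1.50
  alloy steel: E = 209.0, α = 11.9, σ_y = 889.4 → σ = 579 MPa, n = 1.53
  maraging steel: E = 194.3, α = 11.5, σ_y = 1810 → σ = 521 MPa, n = 3.48
Smallest n: copper with n = 0.173.

copper, n = 0.173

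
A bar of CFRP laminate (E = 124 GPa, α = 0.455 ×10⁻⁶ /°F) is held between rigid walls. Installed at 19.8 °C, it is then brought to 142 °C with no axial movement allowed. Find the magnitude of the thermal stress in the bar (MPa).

12.4 MPa

α = 0.455×10⁻⁶/°F × 9/5 = 0.819×10⁻⁶/K.
ΔT = 122.2 K. Constrained thermal stress σ = E·α·ΔT = 124.0×10³ MPa × 0.819×10⁻⁶ × 122.2 = 12.4 MPa (compressive).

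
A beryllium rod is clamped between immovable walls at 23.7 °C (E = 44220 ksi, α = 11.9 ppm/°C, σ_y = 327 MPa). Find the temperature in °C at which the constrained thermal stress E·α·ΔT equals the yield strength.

E = 44220 ksi = 304.9 GPa.
E·α·ΔT = 327.0 MPa ⇒ ΔT = 327.0 / (304.9×10³ × 11.9×10⁻⁶) = 90.13 K.
T = 23.7 + 90.13 = 113.8 °C.

114 °C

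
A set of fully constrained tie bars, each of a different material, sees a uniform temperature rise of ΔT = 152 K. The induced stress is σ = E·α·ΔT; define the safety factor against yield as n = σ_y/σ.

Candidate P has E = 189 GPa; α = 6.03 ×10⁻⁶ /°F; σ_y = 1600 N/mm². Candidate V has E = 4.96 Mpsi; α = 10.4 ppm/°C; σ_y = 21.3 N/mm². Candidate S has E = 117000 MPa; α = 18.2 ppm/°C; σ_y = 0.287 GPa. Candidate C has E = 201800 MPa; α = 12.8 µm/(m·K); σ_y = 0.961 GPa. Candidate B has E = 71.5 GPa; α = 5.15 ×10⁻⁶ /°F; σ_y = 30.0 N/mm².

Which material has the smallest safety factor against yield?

candidate B

In consistent units (E in GPa, α in ×10⁻⁶/K, σ_y in MPa):
  candidate P: E = 189.0, α = 10.9, σ_y = 1600 → σ = 312 MPa, n = 5.13
  candidate V: E = 34.20, α = 10.4, σ_y = 21.30 → σ = 54.1 MPa, n = 0.394
  candidate S: E = 117.0, α = 18.2, σ_y = 287.0 → σ = 324 MPa, n = 0.887
  candidate C: E = 201.8, α = 12.8, σ_y = 961.0 → σ = 393 MPa, n = 2.45
  candidate B: E = 71.50, α = 9.27, σ_y = 30.00 → σ = 101 MPa, n = 0.298
The minimum is candidate B at n = 0.298.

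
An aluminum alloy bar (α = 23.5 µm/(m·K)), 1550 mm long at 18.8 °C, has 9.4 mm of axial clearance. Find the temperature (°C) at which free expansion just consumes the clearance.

277 °C

α·L₀·ΔT = 9.4 mm ⇒ ΔT = 9.4 / (23.5×10⁻⁶ × 1550.0) = 258.1 K.
T = 18.8 + 258.1 = 276.9 °C.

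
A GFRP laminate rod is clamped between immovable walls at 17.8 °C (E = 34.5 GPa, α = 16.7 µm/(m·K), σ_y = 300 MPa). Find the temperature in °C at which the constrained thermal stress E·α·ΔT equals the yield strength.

E·α·ΔT = 300.0 MPa ⇒ ΔT = 300.0 / (34.50×10³ × 16.7×10⁻⁶) = 520.7 K.
T = 17.8 + 520.7 = 538.5 °C.

538 °C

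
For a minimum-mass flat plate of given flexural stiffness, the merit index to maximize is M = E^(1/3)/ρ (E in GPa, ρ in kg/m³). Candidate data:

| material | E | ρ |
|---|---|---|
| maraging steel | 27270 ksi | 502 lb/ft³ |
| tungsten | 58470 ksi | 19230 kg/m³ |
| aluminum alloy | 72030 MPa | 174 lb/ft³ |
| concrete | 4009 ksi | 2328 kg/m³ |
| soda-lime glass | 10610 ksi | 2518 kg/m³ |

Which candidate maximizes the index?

soda-lime glass

Putting every candidate on a common basis:
  maraging steel: E = 188.0 GPa, ρ = 8041 kg/m³
  tungsten: E = 403.1 GPa, ρ = 19230 kg/m³
  aluminum alloy: E = 72.03 GPa, ρ = 2787 kg/m³
  concrete: E = 27.64 GPa, ρ = 2328 kg/m³
  soda-lime glass: E = 73.15 GPa, ρ = 2518 kg/m³
  soda-lime glass: M = 1.66×10⁻³
  aluminum alloy: M = 1.49×10⁻³
  concrete: M = 1.30×10⁻³
  maraging steel: M = 0.712×10⁻³
  tungsten: M = 0.384×10⁻³
Soda-lime glass has the largest M.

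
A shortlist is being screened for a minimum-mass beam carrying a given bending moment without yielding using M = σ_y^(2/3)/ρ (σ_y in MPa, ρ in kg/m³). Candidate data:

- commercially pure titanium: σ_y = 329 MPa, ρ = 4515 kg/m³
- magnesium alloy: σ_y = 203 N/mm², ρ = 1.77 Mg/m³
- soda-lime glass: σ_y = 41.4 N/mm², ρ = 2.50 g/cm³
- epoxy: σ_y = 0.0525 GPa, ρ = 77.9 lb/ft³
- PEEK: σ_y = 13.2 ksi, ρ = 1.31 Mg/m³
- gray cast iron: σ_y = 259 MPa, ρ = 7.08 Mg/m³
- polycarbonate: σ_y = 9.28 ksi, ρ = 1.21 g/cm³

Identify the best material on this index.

magnesium alloy

Putting every candidate on a common basis:
  commercially pure titanium: σ_y = 329.0 MPa, ρ = 4515 kg/m³
  magnesium alloy: σ_y = 203.0 MPa, ρ = 1770 kg/m³
  soda-lime glass: σ_y = 41.40 MPa, ρ = 2500 kg/m³
  epoxy: σ_y = 52.50 MPa, ρ = 1248 kg/m³
  PEEK: σ_y = 91.01 MPa, ρ = 1310 kg/m³
  gray cast iron: σ_y = 259.0 MPa, ρ = 7080 kg/m³
  polycarbonate: σ_y = 63.98 MPa, ρ = 1210 kg/m³
  magnesium alloy: M = 19.5×10⁻³
  PEEK: M = 15.4×10⁻³
  polycarbonate: M = 13.2×10⁻³
  epoxy: M = 11.2×10⁻³
  commercially pure titanium: M = 10.6×10⁻³
  gray cast iron: M = 5.74×10⁻³
  soda-lime glass: M = 4.79×10⁻³
Highest index: magnesium alloy.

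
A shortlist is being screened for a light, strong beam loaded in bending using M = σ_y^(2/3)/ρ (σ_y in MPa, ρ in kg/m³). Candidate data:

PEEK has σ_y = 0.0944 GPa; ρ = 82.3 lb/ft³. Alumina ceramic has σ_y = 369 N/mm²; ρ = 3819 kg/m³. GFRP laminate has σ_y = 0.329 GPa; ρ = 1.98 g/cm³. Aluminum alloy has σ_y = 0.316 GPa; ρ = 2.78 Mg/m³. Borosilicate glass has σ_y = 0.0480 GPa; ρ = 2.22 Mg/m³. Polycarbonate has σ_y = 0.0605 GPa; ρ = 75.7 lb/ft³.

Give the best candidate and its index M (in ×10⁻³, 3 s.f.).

GFRP laminate, M = 24.1×10⁻³

Putting every candidate on a common basis:
  PEEK: σ_y = 94.40 MPa, ρ = 1318 kg/m³
  alumina ceramic: σ_y = 369.0 MPa, ρ = 3819 kg/m³
  GFRP laminate: σ_y = 329.0 MPa, ρ = 1980 kg/m³
  aluminum alloy: σ_y = 316.0 MPa, ρ = 2780 kg/m³
  borosilicate glass: σ_y = 48.00 MPa, ρ = 2220 kg/m³
  polycarbonate: σ_y = 60.50 MPa, ρ = 1213 kg/m³
  GFRP laminate: M = 24.1×10⁻³
  aluminum alloy: M = 16.7×10⁻³
  PEEK: M = 15.7×10⁻³
  alumina ceramic: M = 13.5×10⁻³
  polycarbonate: M = 12.7×10⁻³
  borosilicate glass: M = 5.95×10⁻³
GFRP laminate ranks first.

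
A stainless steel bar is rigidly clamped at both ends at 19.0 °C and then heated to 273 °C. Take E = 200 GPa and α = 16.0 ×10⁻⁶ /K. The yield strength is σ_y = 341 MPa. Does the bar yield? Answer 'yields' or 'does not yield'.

ΔT = 254.0 K. Constrained thermal stress σ = E·α·ΔT = 200.0×10³ MPa × 16.0×10⁻⁶ × 254.0 = 813 MPa (compressive).
Compare to σ_y = 341 MPa: σ ≥ σ_y, so it yields.

yields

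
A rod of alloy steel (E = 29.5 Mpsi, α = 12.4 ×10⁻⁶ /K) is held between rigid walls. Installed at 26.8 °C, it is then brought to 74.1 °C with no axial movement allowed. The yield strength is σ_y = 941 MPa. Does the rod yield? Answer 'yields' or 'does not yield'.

E = 29.5 Mpsi = 203.4 GPa.
ΔT = 47.30 K. Constrained thermal stress σ = E·α·ΔT = 203.4×10³ MPa × 12.4×10⁻⁶ × 47.30 = 119 MPa (compressive).
Compare to σ_y = 941 MPa: σ < σ_y, so it does not yield.

does not yield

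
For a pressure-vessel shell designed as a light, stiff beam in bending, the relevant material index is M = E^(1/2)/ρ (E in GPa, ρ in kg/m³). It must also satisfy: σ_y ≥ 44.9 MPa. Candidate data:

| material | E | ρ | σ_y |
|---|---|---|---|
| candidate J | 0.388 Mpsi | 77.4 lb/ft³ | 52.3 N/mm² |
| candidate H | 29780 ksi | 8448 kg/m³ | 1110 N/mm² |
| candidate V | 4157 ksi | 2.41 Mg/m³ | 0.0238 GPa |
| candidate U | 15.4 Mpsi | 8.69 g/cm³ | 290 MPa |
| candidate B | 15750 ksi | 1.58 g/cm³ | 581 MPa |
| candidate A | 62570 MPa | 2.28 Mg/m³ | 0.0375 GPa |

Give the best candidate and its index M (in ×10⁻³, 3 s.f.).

Screen on constraints: σ_y ≥ 44.9 MPa. Survivors: candidate J, candidate H, candidate U, candidate B.
In SI units:
  candidate J: E = 2.675 GPa, ρ = 1240 kg/m³
  candidate H: E = 205.3 GPa, ρ = 8448 kg/m³
  candidate U: E = 106.2 GPa, ρ = 8690 kg/m³
  candidate B: E = 108.6 GPa, ρ = 1580 kg/m³
  candidate B: M = 6.60×10⁻³
  candidate H: M = 1.70×10⁻³
  candidate J: M = 1.32×10⁻³
  candidate U: M = 1.19×10⁻³
The maximum is for candidate B.

candidate B, M = 6.60×10⁻³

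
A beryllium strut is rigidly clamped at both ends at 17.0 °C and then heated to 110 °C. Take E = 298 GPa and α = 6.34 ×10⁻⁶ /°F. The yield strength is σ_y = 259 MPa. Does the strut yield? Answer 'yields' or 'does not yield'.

α = 6.34×10⁻⁶/°F × 9/5 = 11.4×10⁻⁶/K.
ΔT = 93.00 K. Constrained thermal stress σ = E·α·ΔT = 298.0×10³ MPa × 11.4×10⁻⁶ × 93.00 = 316 MPa (compressive).
Compare to σ_y = 259 MPa: σ ≥ σ_y, so it yields.

yields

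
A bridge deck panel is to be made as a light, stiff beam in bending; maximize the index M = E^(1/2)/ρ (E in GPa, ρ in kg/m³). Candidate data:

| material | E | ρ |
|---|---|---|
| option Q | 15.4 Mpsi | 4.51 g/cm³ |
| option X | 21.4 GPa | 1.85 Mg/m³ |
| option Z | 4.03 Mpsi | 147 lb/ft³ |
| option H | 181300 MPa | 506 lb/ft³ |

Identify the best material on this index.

option X

After converting to SI:
  option Q: E = 106.2 GPa, ρ = 4510 kg/m³
  option X: E = 21.40 GPa, ρ = 1850 kg/m³
  option Z: E = 27.79 GPa, ρ = 2355 kg/m³
  option H: E = 181.3 GPa, ρ = 8105 kg/m³
  option X: M = 2.50×10⁻³
  option Q: M = 2.28×10⁻³
  option Z: M = 2.24×10⁻³
  option H: M = 1.66×10⁻³
The maximum is for option X.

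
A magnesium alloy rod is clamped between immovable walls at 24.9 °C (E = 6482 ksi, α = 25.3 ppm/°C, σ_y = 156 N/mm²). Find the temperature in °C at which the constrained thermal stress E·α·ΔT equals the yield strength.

E = 6482 ksi = 44.69 GPa.
σ_y = 156 N/mm² = 156.0 MPa.
E·α·ΔT = 156.0 MPa ⇒ ΔT = 156.0 / (44.69×10³ × 25.3×10⁻⁶) = 138.0 K.
T = 24.9 + 138.0 = 162.9 °C.

163 °C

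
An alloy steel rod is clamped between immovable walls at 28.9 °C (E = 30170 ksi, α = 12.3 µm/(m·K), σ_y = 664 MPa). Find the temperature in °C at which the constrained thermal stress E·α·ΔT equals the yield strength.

E = 30170 ksi = 208.0 GPa.
E·α·ΔT = 664.0 MPa ⇒ ΔT = 664.0 / (208.0×10³ × 12.3×10⁻⁶) = 259.5 K.
T = 28.9 + 259.5 = 288.4 °C.

288 °C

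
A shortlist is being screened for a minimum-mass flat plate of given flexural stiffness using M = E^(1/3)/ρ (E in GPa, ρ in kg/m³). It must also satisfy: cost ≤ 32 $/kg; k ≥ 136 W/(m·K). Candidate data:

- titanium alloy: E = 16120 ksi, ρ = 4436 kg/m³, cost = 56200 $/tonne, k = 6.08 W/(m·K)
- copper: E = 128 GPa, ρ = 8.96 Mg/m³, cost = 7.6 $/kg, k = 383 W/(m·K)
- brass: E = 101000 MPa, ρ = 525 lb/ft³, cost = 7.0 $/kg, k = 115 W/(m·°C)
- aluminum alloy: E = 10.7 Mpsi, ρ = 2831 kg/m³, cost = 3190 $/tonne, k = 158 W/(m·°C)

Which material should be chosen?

Screen on constraints: cost ≤ 32 $/kg; k ≥ 136 W/(m·K). Survivors: copper, aluminum alloy.
After converting to SI:
  copper: E = 128.0 GPa, ρ = 8960 kg/m³
  aluminum alloy: E = 73.77 GPa, ρ = 2831 kg/m³
  aluminum alloy: M = 1.48×10⁻³
  copper: M = 0.562×10⁻³
Aluminum alloy ranks first.

aluminum alloy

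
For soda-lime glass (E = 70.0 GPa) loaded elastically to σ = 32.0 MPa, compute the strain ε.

ε = σ/E = 32.0 / 70000 = 4.57×10⁻⁴.

4.57×10⁻⁴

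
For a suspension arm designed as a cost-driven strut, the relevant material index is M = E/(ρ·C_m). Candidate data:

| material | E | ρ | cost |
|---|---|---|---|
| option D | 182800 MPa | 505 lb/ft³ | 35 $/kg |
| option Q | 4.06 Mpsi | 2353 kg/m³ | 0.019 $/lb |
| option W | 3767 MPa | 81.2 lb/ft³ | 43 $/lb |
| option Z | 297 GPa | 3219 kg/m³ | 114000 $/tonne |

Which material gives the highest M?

option Q

Convert each candidate to consistent units, then evaluate M:
  option D: E = 182.8 GPa, ρ = 8089 kg/m³, cost = 35.00 $/kg
  option Q: E = 27.99 GPa, ρ = 2353 kg/m³, cost = 0.04189 $/kg
  option W: E = 3.767 GPa, ρ = 1301 kg/m³, cost = 94.80 $/kg
  option Z: E = 297.0 GPa, ρ = 3219 kg/m³, cost = 114.0 $/kg
  option Q: M = 284 MN·m per $
  option Z: M = 0.809 MN·m per $
  option D: M = 0.646 MN·m per $
  option W: M = 0.0306 MN·m per $
Option Q has the largest M.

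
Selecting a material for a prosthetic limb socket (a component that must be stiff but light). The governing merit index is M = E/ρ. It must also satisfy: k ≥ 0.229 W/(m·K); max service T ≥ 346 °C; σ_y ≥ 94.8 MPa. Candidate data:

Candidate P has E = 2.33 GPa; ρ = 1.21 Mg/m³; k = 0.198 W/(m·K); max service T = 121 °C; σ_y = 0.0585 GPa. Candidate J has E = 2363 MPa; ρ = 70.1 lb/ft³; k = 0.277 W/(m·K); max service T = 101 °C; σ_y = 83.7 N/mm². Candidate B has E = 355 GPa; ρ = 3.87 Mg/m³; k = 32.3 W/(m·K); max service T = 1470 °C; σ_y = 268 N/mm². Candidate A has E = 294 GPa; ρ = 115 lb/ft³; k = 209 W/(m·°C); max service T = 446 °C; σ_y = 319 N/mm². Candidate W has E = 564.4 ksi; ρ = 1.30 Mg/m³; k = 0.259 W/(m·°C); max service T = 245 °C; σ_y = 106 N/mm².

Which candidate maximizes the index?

candidate A

Screen on constraints: k ≥ 0.229 W/(m·K); max service T ≥ 346 °C; σ_y ≥ 94.8 MPa. Survivors: candidate B, candidate A.
In SI units:
  candidate B: E = 355.0 GPa, ρ = 3870 kg/m³
  candidate A: E = 294.0 GPa, ρ = 1842 kg/m³
  candidate A: M = 160 MN·m/kg
  candidate B: M = 91.7 MN·m/kg
The maximum is for candidate A.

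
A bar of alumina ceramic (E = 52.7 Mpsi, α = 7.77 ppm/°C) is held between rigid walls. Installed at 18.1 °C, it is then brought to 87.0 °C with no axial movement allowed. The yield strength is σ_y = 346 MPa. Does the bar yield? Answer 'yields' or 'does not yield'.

does not yield

E = 52.7 Mpsi = 363.4 GPa.
ΔT = 68.90 K. Constrained thermal stress σ = E·α·ΔT = 363.4×10³ MPa × 7.77×10⁻⁶ × 68.90 = 195 MPa (compressive).
Compare to σ_y = 346 MPa: σ < σ_y, so it does not yield.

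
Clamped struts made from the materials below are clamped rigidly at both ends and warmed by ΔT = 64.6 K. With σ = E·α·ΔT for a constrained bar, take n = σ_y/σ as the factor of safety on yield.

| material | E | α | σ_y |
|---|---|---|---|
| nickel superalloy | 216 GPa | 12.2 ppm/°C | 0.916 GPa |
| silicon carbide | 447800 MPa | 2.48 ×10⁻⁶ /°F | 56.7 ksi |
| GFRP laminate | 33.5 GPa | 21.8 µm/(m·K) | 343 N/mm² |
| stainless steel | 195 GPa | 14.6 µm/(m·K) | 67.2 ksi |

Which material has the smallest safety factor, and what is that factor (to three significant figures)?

stainless steel, n = 2.52

With everything in SI (GPa, ×10⁻⁶/K, MPa):
  nickel superalloy: E = 216.0, α = 12.2, σ_y = 916.0 → σ = 170 MPa, n = 5.38
  silicon carbide: E = 447.8, α = 4.46, σ_y = 390.9 → σ = 129 MPa, n = 3.03
  GFRP laminate: E = 33.50, α = 21.8, σ_y = 343.0 → σ = 47.2 MPa, n = 7.27
  stainless steel: E = 195.0, α = 14.6, σ_y = 463.3 → σ = 184 MPa, n = 2.52
Smallest n: stainless steel with n = 2.52.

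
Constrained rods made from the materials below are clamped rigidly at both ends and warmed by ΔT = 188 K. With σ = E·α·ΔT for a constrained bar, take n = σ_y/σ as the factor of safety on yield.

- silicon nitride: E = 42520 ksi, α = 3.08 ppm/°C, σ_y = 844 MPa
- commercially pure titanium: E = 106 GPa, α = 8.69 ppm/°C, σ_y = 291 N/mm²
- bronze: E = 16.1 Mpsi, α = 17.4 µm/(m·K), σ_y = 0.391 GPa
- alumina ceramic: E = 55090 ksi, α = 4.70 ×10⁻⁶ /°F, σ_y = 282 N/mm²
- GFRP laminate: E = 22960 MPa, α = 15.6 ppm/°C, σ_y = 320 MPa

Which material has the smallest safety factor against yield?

Converting E to GPa, α to ×10⁻⁶/K, σ_y to MPa, then σ and n for each:
  silicon nitride: E = 293.2, α = 3.08, σ_y = 844.0 → σ = 170 MPa, n = 4.97
  commercially pure titanium: E = 106.0, α = 8.69, σ_y = 291.0 → σ = 173 MPa, n = 1.68
  bronze: E = 111.0, α = 17.4, σ_y = 391.0 → σ = 363 MPa, n = 1.08
  alumina ceramic: E = 379.8, α = 8.46, σ_y = 282.0 → σ = 604 MPa, n = 0.467
  GFRP laminate: E = 22.96, α = 15.6, σ_y = 320.0 → σ = 67.3 MPa, n = 4.75
The minimum is alumina ceramic at n = 0.467.

alumina ceramic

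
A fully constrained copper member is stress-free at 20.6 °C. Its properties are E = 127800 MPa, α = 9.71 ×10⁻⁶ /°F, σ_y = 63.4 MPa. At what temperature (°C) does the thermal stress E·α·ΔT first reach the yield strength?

E = 127800 MPa = 127.8 GPa.
α = 9.71×10⁻⁶/°F × 9/5 = 17.5×10⁻⁶/K.
E·α·ΔT = 63.40 MPa ⇒ ΔT = 63.40 / (127.8×10³ × 17.5×10⁻⁶) = 28.38 K.
T = 20.6 + 28.38 = 48.98 °C.

49.0 °C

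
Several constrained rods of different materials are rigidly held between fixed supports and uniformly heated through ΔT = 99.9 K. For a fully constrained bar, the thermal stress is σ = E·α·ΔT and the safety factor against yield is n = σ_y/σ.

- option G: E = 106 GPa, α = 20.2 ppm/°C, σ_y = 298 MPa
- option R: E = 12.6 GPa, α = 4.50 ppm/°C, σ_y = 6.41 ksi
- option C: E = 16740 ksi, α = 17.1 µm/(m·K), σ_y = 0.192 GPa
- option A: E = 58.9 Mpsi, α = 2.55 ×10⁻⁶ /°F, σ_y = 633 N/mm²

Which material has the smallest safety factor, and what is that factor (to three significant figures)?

Per material, after unit conversion:
  option G: E = 106.0, α = 20.2, σ_y = 298.0 → σ = 214 MPa, n = 1.39
  option R: E = 12.60, α = 4.50, σ_y = 44.20 → σ = 5.66 MPa, n = 7.80
  option C: E = 115.4, α = 17.1, σ_y = 192.0 → σ = 197 MPa, n = 0.974
  option A: E = 406.1, α = 4.59, σ_y = 633.0 → σ = 186 MPa, n = 3.40
Smallest n: option C with n = 0.974.

option C, n = 0.974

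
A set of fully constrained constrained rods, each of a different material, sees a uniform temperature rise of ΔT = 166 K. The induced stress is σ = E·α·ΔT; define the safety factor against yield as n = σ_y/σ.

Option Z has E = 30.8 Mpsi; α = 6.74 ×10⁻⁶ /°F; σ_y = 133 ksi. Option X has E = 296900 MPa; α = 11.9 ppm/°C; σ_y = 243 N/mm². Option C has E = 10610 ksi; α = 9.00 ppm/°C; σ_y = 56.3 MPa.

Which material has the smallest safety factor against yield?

With everything in SI (GPa, ×10⁻⁶/K, MPa):
  option Z: E = 212.4, α = 12.1, σ_y = 917.0 → σ = 428 MPa, n = 2.14
  option X: E = 296.9, α = 11.9, σ_y = 243.0 → σ = 586 MPa, n = 0.414
  option C: E = 73.15, α = 9.00, σ_y = 56.30 → σ = 109 MPa, n = 0.515
Option X has the lowest safety factor, n = 0.414.

option X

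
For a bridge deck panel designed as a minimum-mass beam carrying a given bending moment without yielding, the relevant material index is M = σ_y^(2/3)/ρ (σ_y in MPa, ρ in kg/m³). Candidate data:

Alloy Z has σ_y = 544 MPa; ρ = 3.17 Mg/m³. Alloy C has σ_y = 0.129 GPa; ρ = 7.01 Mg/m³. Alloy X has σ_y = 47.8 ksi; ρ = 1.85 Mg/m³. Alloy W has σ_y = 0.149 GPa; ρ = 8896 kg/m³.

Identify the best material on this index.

Putting every candidate on a common basis:
  alloy Z: σ_y = 544.0 MPa, ρ = 3170 kg/m³
  alloy C: σ_y = 129.0 MPa, ρ = 7010 kg/m³
  alloy X: σ_y = 329.6 MPa, ρ = 1850 kg/m³
  alloy W: σ_y = 149.0 MPa, ρ = 8896 kg/m³
  alloy X: M = 25.8×10⁻³
  alloy Z: M = 21.0×10⁻³
  alloy C: M = 3.64×10⁻³
  alloy W: M = 3.16×10⁻³
The maximum is for alloy X.

alloy X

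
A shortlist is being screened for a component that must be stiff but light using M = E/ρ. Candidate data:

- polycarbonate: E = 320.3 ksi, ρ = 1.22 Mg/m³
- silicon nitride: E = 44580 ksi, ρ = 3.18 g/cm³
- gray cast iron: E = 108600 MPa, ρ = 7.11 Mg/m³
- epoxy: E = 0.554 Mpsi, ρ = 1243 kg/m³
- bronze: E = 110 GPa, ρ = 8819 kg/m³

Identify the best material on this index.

Normalizing units and computing the index:
  polycarbonate: E = 2.208 GPa, ρ = 1220 kg/m³
  silicon nitride: E = 307.4 GPa, ρ = 3180 kg/m³
  gray cast iron: E = 108.6 GPa, ρ = 7110 kg/m³
  epoxy: E = 3.820 GPa, ρ = 1243 kg/m³
  bronze: E = 110.0 GPa, ρ = 8819 kg/m³
  silicon nitride: M = 96.7 MN·m/kg
  gray cast iron: M = 15.3 MN·m/kg
  bronze: M = 12.5 MN·m/kg
  epoxy: M = 3.07 MN·m/kg
  polycarbonate: M = 1.81 MN·m/kg
Highest index: silicon nitride.

silicon nitride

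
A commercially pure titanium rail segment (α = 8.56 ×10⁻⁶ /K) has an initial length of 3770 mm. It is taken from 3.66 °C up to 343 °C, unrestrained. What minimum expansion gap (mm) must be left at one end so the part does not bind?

11.0 mm

ΔT = 343 − 3.66 = 339.3 K.
ΔL = α·L₀·ΔT = 8.56×10⁻⁶ × 3770 mm × 339.3 K = 11.0 mm.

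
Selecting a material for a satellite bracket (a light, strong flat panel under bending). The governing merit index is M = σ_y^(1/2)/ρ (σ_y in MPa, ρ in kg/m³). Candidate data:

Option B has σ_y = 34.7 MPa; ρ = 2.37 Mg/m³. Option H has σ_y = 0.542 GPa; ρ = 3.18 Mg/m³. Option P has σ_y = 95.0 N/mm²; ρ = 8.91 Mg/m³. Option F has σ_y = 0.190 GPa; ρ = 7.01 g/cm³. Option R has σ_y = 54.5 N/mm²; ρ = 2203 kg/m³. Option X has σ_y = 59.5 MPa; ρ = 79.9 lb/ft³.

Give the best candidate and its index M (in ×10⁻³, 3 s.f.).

After converting to SI:
  option B: σ_y = 34.70 MPa, ρ = 2370 kg/m³
  option H: σ_y = 542.0 MPa, ρ = 3180 kg/m³
  option P: σ_y = 95.00 MPa, ρ = 8910 kg/m³
  option F: σ_y = 190.0 MPa, ρ = 7010 kg/m³
  option R: σ_y = 54.50 MPa, ρ = 2203 kg/m³
  option X: σ_y = 59.50 MPa, ρ = 1280 kg/m³
  option H: M = 7.32×10⁻³
  option X: M = 6.03×10⁻³
  option R: M = 3.35×10⁻³
  option B: M = 2.49×10⁻³
  option F: M = 1.97×10⁻³
  option P: M = 1.09×10⁻³
Option H ranks first.

option H, M = 7.32×10⁻³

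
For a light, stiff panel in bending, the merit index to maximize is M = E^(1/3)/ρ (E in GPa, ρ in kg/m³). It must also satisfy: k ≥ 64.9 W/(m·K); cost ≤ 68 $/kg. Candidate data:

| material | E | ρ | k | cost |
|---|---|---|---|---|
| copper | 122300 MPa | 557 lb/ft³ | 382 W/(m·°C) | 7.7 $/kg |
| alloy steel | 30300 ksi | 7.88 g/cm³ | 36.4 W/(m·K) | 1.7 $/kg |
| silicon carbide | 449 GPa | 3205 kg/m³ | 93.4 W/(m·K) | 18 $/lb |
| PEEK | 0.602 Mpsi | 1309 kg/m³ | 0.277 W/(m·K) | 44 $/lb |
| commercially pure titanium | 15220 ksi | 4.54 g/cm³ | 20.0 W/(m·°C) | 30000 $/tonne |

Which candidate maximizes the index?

silicon carbide

Screen on constraints: k ≥ 64.9 W/(m·K); cost ≤ 68 $/kg. Survivors: copper, silicon carbide.
After converting to SI:
  copper: E = 122.3 GPa, ρ = 8922 kg/m³
  silicon carbide: E = 449.0 GPa, ρ = 3205 kg/m³
  silicon carbide: M = 2.39×10⁻³
  copper: M = 0.556×10⁻³
The maximum is for silicon carbide.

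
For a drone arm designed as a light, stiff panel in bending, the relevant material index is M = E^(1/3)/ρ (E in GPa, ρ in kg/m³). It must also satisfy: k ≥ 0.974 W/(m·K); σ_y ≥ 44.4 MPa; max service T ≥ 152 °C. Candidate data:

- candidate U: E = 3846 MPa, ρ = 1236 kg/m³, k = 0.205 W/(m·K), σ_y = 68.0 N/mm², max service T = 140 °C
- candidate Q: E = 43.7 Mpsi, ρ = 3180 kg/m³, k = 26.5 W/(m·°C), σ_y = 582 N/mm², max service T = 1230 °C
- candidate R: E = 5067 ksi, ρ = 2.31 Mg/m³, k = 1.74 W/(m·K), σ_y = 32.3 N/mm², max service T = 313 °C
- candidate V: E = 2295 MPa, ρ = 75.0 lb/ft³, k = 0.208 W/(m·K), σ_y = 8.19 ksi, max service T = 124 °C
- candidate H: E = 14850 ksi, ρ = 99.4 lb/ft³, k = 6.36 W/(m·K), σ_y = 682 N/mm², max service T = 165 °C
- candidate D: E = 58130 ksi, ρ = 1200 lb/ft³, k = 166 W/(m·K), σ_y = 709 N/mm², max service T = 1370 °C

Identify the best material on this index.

candidate H

Screen on constraints: k ≥ 0.974 W/(m·K); σ_y ≥ 44.4 MPa; max service T ≥ 152 °C. Survivors: candidate Q, candidate H, candidate D.
Normalizing units and computing the index:
  candidate Q: E = 301.3 GPa, ρ = 3180 kg/m³
  candidate H: E = 102.4 GPa, ρ = 1592 kg/m³
  candidate D: E = 400.8 GPa, ρ = 19220 kg/m³
  candidate H: M = 2.94×10⁻³
  candidate Q: M = 2.11×10⁻³
  candidate D: M = 0.384×10⁻³
The maximum is for candidate H.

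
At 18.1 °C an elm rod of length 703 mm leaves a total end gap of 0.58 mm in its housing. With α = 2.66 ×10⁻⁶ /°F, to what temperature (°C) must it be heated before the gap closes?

α = 2.66×10⁻⁶/°F × 9/5 = 4.79×10⁻⁶/K.
α·L₀·ΔT = 0.58 mm ⇒ ΔT = 0.58 / (4.79×10⁻⁶ × 703.0) = 172.3 K.
T = 18.1 + 172.3 = 190.4 °C.

190 °C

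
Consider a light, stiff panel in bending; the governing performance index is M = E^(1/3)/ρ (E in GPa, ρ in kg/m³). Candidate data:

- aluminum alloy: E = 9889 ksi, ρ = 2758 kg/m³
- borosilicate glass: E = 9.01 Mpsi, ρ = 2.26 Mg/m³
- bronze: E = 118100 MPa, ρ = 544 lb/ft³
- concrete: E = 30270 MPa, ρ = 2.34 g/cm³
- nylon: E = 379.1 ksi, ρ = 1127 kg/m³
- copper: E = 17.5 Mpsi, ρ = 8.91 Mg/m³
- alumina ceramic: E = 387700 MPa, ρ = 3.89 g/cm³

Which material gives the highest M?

Normalizing units and computing the index:
  aluminum alloy: E = 68.18 GPa, ρ = 2758 kg/m³
  borosilicate glass: E = 62.12 GPa, ρ = 2260 kg/m³
  bronze: E = 118.1 GPa, ρ = 8714 kg/m³
  concrete: E = 30.27 GPa, ρ = 2340 kg/m³
  nylon: E = 2.614 GPa, ρ = 1127 kg/m³
  copper: E = 120.7 GPa, ρ = 8910 kg/m³
  alumina ceramic: E = 387.7 GPa, ρ = 3890 kg/m³
  alumina ceramic: M = 1.87×10⁻³
  borosilicate glass: M = 1.75×10⁻³
  aluminum alloy: M = 1.48×10⁻³
  concrete: M = 1.33×10⁻³
  nylon: M = 1.22×10⁻³
  bronze: M = 0.563×10⁻³
  copper: M = 0.555×10⁻³
Highest index: alumina ceramic.

alumina ceramic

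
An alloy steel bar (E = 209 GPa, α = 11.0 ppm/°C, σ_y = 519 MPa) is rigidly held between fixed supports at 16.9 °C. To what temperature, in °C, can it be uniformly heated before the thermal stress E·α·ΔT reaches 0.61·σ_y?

155 °C

E·α·ΔT = 316.6 MPa ⇒ ΔT = 316.6 / (209.0×10³ × 11.0×10⁻⁶) = 137.7 K.
T = 16.9 + 137.7 = 154.6 °C.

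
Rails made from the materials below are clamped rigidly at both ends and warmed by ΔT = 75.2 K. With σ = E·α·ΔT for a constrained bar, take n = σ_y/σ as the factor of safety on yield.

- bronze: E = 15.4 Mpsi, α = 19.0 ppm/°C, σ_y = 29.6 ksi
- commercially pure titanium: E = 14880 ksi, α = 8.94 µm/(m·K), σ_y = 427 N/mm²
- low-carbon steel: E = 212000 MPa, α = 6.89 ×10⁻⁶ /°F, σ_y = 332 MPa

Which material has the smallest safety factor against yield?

Converting E to GPa, α to ×10⁻⁶/K, σ_y to MPa, then σ and n for each:
  bronze: E = 106.2, α = 19.0, σ_y = 204.1 → σ = 152 MPa, n = 1.35
  commercially pure titanium: E = 102.6, α = 8.94, σ_y = 427.0 → σ = 69.0 MPa, n = 6.19
  low-carbon steel: E = 212.0, α = 12.4, σ_y = 332.0 → σ = 198 MPa, n = 1.68
Bronze has the lowest safety factor, n = 1.35.

bronze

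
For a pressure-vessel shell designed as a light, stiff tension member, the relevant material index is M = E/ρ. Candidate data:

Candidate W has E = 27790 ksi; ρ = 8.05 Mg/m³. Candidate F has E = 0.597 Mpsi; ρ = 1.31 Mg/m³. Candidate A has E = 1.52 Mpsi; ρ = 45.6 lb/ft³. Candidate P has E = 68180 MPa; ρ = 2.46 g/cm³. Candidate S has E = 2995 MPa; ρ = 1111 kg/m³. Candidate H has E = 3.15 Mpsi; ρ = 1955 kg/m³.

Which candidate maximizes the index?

candidate P

After converting to SI:
  candidate W: E = 191.6 GPa, ρ = 8050 kg/m³
  candidate F: E = 4.116 GPa, ρ = 1310 kg/m³
  candidate A: E = 10.48 GPa, ρ = 730.4 kg/m³
  candidate P: E = 68.18 GPa, ρ = 2460 kg/m³
  candidate S: E = 2.995 GPa, ρ = 1111 kg/m³
  candidate H: E = 21.72 GPa, ρ = 1955 kg/m³
  candidate P: M = 27.7 MN·m/kg
  candidate W: M = 23.8 MN·m/kg
  candidate A: M = 14.3 MN·m/kg
  candidate H: M = 11.1 MN·m/kg
  candidate F: M = 3.14 MN·m/kg
  candidate S: M = 2.70 MN·m/kg
Highest index: candidate P.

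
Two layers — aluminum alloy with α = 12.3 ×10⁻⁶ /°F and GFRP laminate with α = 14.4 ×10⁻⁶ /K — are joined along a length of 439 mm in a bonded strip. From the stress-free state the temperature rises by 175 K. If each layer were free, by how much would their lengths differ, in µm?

aluminum alloy: α = 12.3×10⁻⁶/°F × 9/5 = 22.1×10⁻⁶/K.
Δα = |22.1 − 14.4|×10⁻⁶/K = 7.74×10⁻⁶/K.
ΔL_mismatch = Δα·L·ΔT = 7.74×10⁻⁶ × 439.0 mm × 175.0 K = 595 µm.

595 µm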